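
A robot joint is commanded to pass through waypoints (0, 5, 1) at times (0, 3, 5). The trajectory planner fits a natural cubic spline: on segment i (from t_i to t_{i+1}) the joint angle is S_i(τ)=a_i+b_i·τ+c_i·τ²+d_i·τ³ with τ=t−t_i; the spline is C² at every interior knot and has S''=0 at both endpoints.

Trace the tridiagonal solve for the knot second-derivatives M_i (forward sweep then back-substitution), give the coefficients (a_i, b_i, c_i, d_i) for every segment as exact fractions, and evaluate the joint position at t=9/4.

Δ: Δ0=5/3, Δ1=-2
row 1: diag=10, rhs=-22; c'=1/5, d'=-11/5
back: M1=-11/5
M: M0=0, M1=-11/5, M2=0
seg 0: a=0, c=M0/2=0, d=(M1−M0)/(6·3)=-11/90, b=Δ0−h0·(2M0+M1)/6=83/30
seg 1: a=5, c=M1/2=-11/10, d=(M2−M1)/(6·2)=11/60, b=Δ1−h1·(2M1+M2)/6=-8/15
t_q=9/4 → seg 0, τ=9/4; S=0+83/30·τ+0·τ²+-11/90·τ³=3093/640

  seg 0: a=0 b=83/30 c=0 d=-11/90
  seg 1: a=5 b=-8/15 c=-11/10 d=11/60
S(9/4) = 3093/640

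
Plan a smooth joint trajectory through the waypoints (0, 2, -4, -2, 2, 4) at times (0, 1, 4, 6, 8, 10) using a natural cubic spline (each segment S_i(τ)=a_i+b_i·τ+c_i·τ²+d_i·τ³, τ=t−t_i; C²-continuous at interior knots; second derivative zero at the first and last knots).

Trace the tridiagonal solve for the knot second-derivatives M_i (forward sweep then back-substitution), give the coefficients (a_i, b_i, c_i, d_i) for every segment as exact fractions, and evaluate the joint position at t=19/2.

  seg 0: a=0 b=2690/1001 c=0 d=-688/1001
  seg 1: a=2 b=626/1001 c=-2064/1001 d=36/91
  seg 2: a=-4 b=-82/77 c=1500/1001 d=-933/4004
  seg 3: a=-2 b=305/143 c=201/2002 d=-167/2002
  seg 4: a=2 b=1535/1001 c=-801/2002 d=267/4004
S(19/2) = 116117/32032

Δ: Δ0=2, Δ1=-2, Δ2=1, Δ3=2, Δ4=1
row 1: diag=8, rhs=-24; c'=3/8, d'=-3
row 2: denom=10−3·3/8=71/8; d'=(18−3·-3)/(71/8)=216/71
row 3: denom=8−2·16/71=536/71; d'=(6−2·216/71)/(536/71)=-3/268
row 4: denom=8−2·71/268=1001/134; d'=(-6−2·-3/268)/(1001/134)=-801/1001
back: M4=-801/1001
back: M3=-3/268−71/268·-801/1001=201/1001
back: M2=216/71−16/71·201/1001=3000/1001
back: M1=-3−3/8·3000/1001=-4128/1001
M: M0=0, M1=-4128/1001, M2=3000/1001, M3=201/1001, M4=-801/1001, M5=0
seg 0: a=0, c=M0/2=0, d=(M1−M0)/(6·1)=-688/1001, b=Δ0−h0·(2M0+M1)/6=2690/1001
seg 1: a=2, c=M1/2=-2064/1001, d=(M2−M1)/(6·3)=36/91, b=Δ1−h1·(2M1+M2)/6=626/1001
seg 2: a=-4, c=M2/2=1500/1001, d=(M3−M2)/(6·2)=-933/4004, b=Δ2−h2·(2M2+M3)/6=-82/77
seg 3: a=-2, c=M3/2=201/2002, d=(M4−M3)/(6·2)=-167/2002, b=Δ3−h3·(2M3+M4)/6=305/143
seg 4: a=2, c=M4/2=-801/2002, d=(M5−M4)/(6·2)=267/4004, b=Δ4−h4·(2M4+M5)/6=1535/1001
t_q=19/2 → seg 4, τ=3/2; S=2+1535/1001·τ+-801/2002·τ²+267/4004·τ³=116117/32032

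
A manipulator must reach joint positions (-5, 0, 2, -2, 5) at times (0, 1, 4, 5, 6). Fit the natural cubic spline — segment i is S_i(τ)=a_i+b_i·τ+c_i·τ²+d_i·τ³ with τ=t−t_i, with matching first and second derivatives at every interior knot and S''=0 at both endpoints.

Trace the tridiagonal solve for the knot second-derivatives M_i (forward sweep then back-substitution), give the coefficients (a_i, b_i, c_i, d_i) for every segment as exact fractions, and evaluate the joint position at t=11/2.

Δ: Δ0=5, Δ1=2/3, Δ2=-4, Δ3=7
row 1: diag=8, rhs=-26; c'=3/8, d'=-13/4
row 2: denom=8−3·3/8=55/8; d'=(-28−3·-13/4)/(55/8)=-146/55
row 3: denom=4−1·8/55=212/55; d'=(66−1·-146/55)/(212/55)=944/53
back: M3=944/53
back: M2=-146/55−8/55·944/53=-278/53
back: M1=-13/4−3/8·-278/53=-68/53
M: M0=0, M1=-68/53, M2=-278/53, M3=944/53, M4=0
seg 0: a=-5, c=M0/2=0, d=(M1−M0)/(6·1)=-34/159, b=Δ0−h0·(2M0+M1)/6=829/159
seg 1: a=0, c=M1/2=-34/53, d=(M2−M1)/(6·3)=-35/159, b=Δ1−h1·(2M1+M2)/6=727/159
seg 2: a=2, c=M2/2=-139/53, d=(M3−M2)/(6·1)=611/159, b=Δ2−h2·(2M2+M3)/6=-830/159
seg 3: a=-2, c=M3/2=472/53, d=(M4−M3)/(6·1)=-472/159, b=Δ3−h3·(2M3+M4)/6=169/159
t_q=11/2 → seg 3, τ=1/2; S=-2+169/159·τ+472/53·τ²+-472/159·τ³=41/106

  seg 0: a=-5 b=829/159 c=0 d=-34/159
  seg 1: a=0 b=727/159 c=-34/53 d=-35/159
  seg 2: a=2 b=-830/159 c=-139/53 d=611/159
  seg 3: a=-2 b=169/159 c=472/53 d=-472/159
S(11/2) = 41/106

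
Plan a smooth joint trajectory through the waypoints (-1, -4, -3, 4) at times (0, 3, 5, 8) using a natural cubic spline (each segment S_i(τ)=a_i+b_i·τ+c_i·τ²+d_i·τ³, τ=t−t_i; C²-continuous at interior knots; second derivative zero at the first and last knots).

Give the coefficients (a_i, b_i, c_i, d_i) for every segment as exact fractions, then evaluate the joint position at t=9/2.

Δ: Δ0=-1, Δ1=1/2, Δ2=7/3
row 1: diag=10, rhs=9; c'=1/5, d'=9/10
row 2: denom=10−2·1/5=48/5; d'=(11−2·9/10)/(48/5)=23/24
back: M2=23/24
back: M1=9/10−1/5·23/24=17/24
M: M0=0, M1=17/24, M2=23/24, M3=0
seg 0: a=-1, c=M0/2=0, d=(M1−M0)/(6·3)=17/432, b=Δ0−h0·(2M0+M1)/6=-65/48
seg 1: a=-4, c=M1/2=17/48, d=(M2−M1)/(6·2)=1/48, b=Δ1−h1·(2M1+M2)/6=-7/24
seg 2: a=-3, c=M2/2=23/48, d=(M3−M2)/(6·3)=-23/432, b=Δ2−h2·(2M2+M3)/6=11/8
t_q=9/2 → seg 1, τ=3/2; S=-4+-7/24·τ+17/48·τ²+1/48·τ³=-457/128

  seg 0: a=-1 b=-65/48 c=0 d=17/432
  seg 1: a=-4 b=-7/24 c=17/48 d=1/48
  seg 2: a=-3 b=11/8 c=23/48 d=-23/432
S(9/2) = -457/128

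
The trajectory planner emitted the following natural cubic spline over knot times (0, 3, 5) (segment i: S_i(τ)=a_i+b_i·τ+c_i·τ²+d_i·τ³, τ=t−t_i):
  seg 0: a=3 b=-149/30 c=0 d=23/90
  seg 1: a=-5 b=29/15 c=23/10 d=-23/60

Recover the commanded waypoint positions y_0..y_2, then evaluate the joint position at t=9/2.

y_0 = S_0(0) = a_0 = 3
y_1 = S_1(0) = a_1 = -5
y_2 = S_1(2) = 5
t_q=9/2 is in segment 1 (τ=3/2); S_1(τ)=57/32

y_0=3 y_1=-5 y_2=5
S(9/2) = 57/32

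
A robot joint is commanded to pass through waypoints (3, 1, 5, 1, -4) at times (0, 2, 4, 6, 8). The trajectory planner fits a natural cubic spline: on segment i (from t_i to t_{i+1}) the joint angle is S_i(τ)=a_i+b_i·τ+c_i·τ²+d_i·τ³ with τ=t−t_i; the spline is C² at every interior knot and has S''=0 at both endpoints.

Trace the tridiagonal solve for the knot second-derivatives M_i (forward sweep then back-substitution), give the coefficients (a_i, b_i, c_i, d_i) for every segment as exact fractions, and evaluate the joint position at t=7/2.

  seg 0: a=3 b=-233/112 c=0 d=121/448
  seg 1: a=1 b=65/56 c=363/224 d=-269/448
  seg 2: a=5 b=7/16 c=-111/56 d=171/448
  seg 3: a=1 b=-163/56 c=69/224 d=-23/448
S(7/2) = 15629/3584

Δ: Δ0=-1, Δ1=2, Δ2=-2, Δ3=-5/2
row 1: diag=8, rhs=18; c'=1/4, d'=9/4
row 2: denom=8−2·1/4=15/2; d'=(-24−2·9/4)/(15/2)=-19/5
row 3: denom=8−2·4/15=112/15; d'=(-3−2·-19/5)/(112/15)=69/112
back: M3=69/112
back: M2=-19/5−4/15·69/112=-111/28
back: M1=9/4−1/4·-111/28=363/112
M: M0=0, M1=363/112, M2=-111/28, M3=69/112, M4=0
seg 0: a=3, c=M0/2=0, d=(M1−M0)/(6·2)=121/448, b=Δ0−h0·(2M0+M1)/6=-233/112
seg 1: a=1, c=M1/2=363/224, d=(M2−M1)/(6·2)=-269/448, b=Δ1−h1·(2M1+M2)/6=65/56
seg 2: a=5, c=M2/2=-111/56, d=(M3−M2)/(6·2)=171/448, b=Δ2−h2·(2M2+M3)/6=7/16
seg 3: a=1, c=M3/2=69/224, d=(M4−M3)/(6·2)=-23/448, b=Δ3−h3·(2M3+M4)/6=-163/56
t_q=7/2 → seg 1, τ=3/2; S=1+65/56·τ+363/224·τ²+-269/448·τ³=15629/3584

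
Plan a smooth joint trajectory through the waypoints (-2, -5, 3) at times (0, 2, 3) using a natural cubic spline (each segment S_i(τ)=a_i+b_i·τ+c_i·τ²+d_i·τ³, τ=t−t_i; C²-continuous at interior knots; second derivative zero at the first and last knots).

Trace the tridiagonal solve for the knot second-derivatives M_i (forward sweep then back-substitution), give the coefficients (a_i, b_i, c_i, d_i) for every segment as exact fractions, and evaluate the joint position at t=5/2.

  seg 0: a=-2 b=-14/3 c=0 d=19/24
  seg 1: a=-5 b=29/6 c=19/4 d=-19/12
S(5/2) = -51/32

Δ: Δ0=-3/2, Δ1=8
row 1: diag=6, rhs=57; c'=1/6, d'=19/2
back: M1=19/2
M: M0=0, M1=19/2, M2=0
seg 0: a=-2, c=M0/2=0, d=(M1−M0)/(6·2)=19/24, b=Δ0−h0·(2M0+M1)/6=-14/3
seg 1: a=-5, c=M1/2=19/4, d=(M2−M1)/(6·1)=-19/12, b=Δ1−h1·(2M1+M2)/6=29/6
t_q=5/2 → seg 1, τ=1/2; S=-5+29/6·τ+19/4·τ²+-19/12·τ³=-51/32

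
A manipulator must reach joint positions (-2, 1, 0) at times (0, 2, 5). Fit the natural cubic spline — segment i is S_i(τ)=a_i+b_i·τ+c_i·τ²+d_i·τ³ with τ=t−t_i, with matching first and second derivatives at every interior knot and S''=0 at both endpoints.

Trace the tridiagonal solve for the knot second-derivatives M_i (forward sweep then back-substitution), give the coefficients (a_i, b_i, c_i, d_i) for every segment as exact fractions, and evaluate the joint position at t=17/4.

Δ: Δ0=3/2, Δ1=-1/3
row 1: diag=10, rhs=-11; c'=3/10, d'=-11/10
back: M1=-11/10
M: M0=0, M1=-11/10, M2=0
seg 0: a=-2, c=M0/2=0, d=(M1−M0)/(6·2)=-11/120, b=Δ0−h0·(2M0+M1)/6=28/15
seg 1: a=1, c=M1/2=-11/20, d=(M2−M1)/(6·3)=11/180, b=Δ1−h1·(2M1+M2)/6=23/30
t_q=17/4 → seg 1, τ=9/4; S=1+23/30·τ+-11/20·τ²+11/180·τ³=163/256

  seg 0: a=-2 b=28/15 c=0 d=-11/120
  seg 1: a=1 b=23/30 c=-11/20 d=11/180
S(17/4) = 163/256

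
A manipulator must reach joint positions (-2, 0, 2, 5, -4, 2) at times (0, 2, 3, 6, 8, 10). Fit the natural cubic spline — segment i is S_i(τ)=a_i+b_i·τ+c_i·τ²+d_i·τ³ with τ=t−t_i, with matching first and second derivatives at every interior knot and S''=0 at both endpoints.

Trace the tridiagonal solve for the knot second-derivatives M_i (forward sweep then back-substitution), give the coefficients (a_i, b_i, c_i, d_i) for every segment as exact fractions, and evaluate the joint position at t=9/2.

  seg 0: a=-2 b=227/314 c=0 d=87/1256
  seg 1: a=0 b=244/157 c=261/628 d=19/628
  seg 2: a=2 b=1555/628 c=159/314 d=-209/628
  seg 3: a=5 b=-545/157 c=-1563/628 d=155/157
  seg 4: a=-4 b=-248/157 c=2157/628 d=-719/1256
S(9/2) = 28789/5024

Δ: Δ0=1, Δ1=2, Δ2=1, Δ3=-9/2, Δ4=3
row 1: diag=6, rhs=6; c'=1/6, d'=1
row 2: denom=8−1·1/6=47/6; d'=(-6−1·1)/(47/6)=-42/47
row 3: denom=10−3·18/47=416/47; d'=(-33−3·-42/47)/(416/47)=-1425/416
row 4: denom=8−2·47/208=785/104; d'=(45−2·-1425/416)/(785/104)=2157/314
back: M4=2157/314
back: M3=-1425/416−47/208·2157/314=-1563/314
back: M2=-42/47−18/47·-1563/314=159/157
back: M1=1−1/6·159/157=261/314
M: M0=0, M1=261/314, M2=159/157, M3=-1563/314, M4=2157/314, M5=0
seg 0: a=-2, c=M0/2=0, d=(M1−M0)/(6·2)=87/1256, b=Δ0−h0·(2M0+M1)/6=227/314
seg 1: a=0, c=M1/2=261/628, d=(M2−M1)/(6·1)=19/628, b=Δ1−h1·(2M1+M2)/6=244/157
seg 2: a=2, c=M2/2=159/314, d=(M3−M2)/(6·3)=-209/628, b=Δ2−h2·(2M2+M3)/6=1555/628
seg 3: a=5, c=M3/2=-1563/628, d=(M4−M3)/(6·2)=155/157, b=Δ3−h3·(2M3+M4)/6=-545/157
seg 4: a=-4, c=M4/2=2157/628, d=(M5−M4)/(6·2)=-719/1256, b=Δ4−h4·(2M4+M5)/6=-248/157
t_q=9/2 → seg 2, τ=3/2; S=2+1555/628·τ+159/314·τ²+-209/628·τ³=28789/5024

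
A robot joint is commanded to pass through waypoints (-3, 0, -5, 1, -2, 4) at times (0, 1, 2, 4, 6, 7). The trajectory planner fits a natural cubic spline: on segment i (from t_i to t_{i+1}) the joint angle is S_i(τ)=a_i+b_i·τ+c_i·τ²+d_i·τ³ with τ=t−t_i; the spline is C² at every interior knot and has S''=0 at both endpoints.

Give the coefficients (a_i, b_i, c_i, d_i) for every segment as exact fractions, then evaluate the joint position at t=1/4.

Δ: Δ0=3, Δ1=-5, Δ2=3, Δ3=-3/2, Δ4=6
row 1: diag=4, rhs=-48; c'=1/4, d'=-12
row 2: denom=6−1·1/4=23/4; d'=(48−1·-12)/(23/4)=240/23
row 3: denom=8−2·8/23=168/23; d'=(-27−2·240/23)/(168/23)=-367/56
row 4: denom=6−2·23/84=229/42; d'=(45−2·-367/56)/(229/42)=4881/458
back: M4=4881/458
back: M3=-367/56−23/84·4881/458=-2169/229
back: M2=240/23−8/23·-2169/229=3144/229
back: M1=-12−1/4·3144/229=-3534/229
M: M0=0, M1=-3534/229, M2=3144/229, M3=-2169/229, M4=4881/458, M5=0
seg 0: a=-3, c=M0/2=0, d=(M1−M0)/(6·1)=-589/229, b=Δ0−h0·(2M0+M1)/6=1276/229
seg 1: a=0, c=M1/2=-1767/229, d=(M2−M1)/(6·1)=1113/229, b=Δ1−h1·(2M1+M2)/6=-491/229
seg 2: a=-5, c=M2/2=1572/229, d=(M3−M2)/(6·2)=-1771/916, b=Δ2−h2·(2M2+M3)/6=-686/229
seg 3: a=1, c=M3/2=-2169/458, d=(M4−M3)/(6·2)=3073/1832, b=Δ3−h3·(2M3+M4)/6=289/229
seg 4: a=-2, c=M4/2=4881/916, d=(M5−M4)/(6·1)=-1627/916, b=Δ4−h4·(2M4+M5)/6=1121/458
t_q=1/4 → seg 0, τ=1/4; S=-3+1276/229·τ+0·τ²+-589/229·τ³=-24141/14656

  seg 0: a=-3 b=1276/229 c=0 d=-589/229
  seg 1: a=0 b=-491/229 c=-1767/229 d=1113/229
  seg 2: a=-5 b=-686/229 c=1572/229 d=-1771/916
  seg 3: a=1 b=289/229 c=-2169/458 d=3073/1832
  seg 4: a=-2 b=1121/458 c=4881/916 d=-1627/916
S(1/4) = -24141/14656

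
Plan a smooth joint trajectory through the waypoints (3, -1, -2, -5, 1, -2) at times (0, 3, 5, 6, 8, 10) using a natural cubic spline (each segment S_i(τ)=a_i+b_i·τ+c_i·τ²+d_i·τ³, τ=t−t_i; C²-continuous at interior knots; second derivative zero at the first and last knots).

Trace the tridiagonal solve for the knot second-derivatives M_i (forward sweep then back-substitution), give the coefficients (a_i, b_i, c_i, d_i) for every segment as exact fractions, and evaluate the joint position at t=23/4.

Δ: Δ0=-4/3, Δ1=-1/2, Δ2=-3, Δ3=3, Δ4=-3/2
row 1: diag=10, rhs=5; c'=1/5, d'=1/2
row 2: denom=6−2·1/5=28/5; d'=(-15−2·1/2)/(28/5)=-20/7
row 3: denom=6−1·5/28=163/28; d'=(36−1·-20/7)/(163/28)=1088/163
row 4: denom=8−2·56/163=1192/163; d'=(-27−2·1088/163)/(1192/163)=-6577/1192
back: M4=-6577/1192
back: M3=1088/163−56/163·-6577/1192=1277/149
back: M2=-20/7−5/28·1277/149=-2615/596
back: M1=1/2−1/5·-2615/596=821/596
M: M0=0, M1=821/596, M2=-2615/596, M3=1277/149, M4=-6577/1192, M5=0
seg 0: a=3, c=M0/2=0, d=(M1−M0)/(6·3)=821/10728, b=Δ0−h0·(2M0+M1)/6=-7231/3576
seg 1: a=-1, c=M1/2=821/1192, d=(M2−M1)/(6·2)=-859/1788, b=Δ1−h1·(2M1+M2)/6=79/1788
seg 2: a=-2, c=M2/2=-2615/1192, d=(M3−M2)/(6·1)=7723/3576, b=Δ2−h2·(2M2+M3)/6=-5303/1788
seg 3: a=-5, c=M3/2=1277/298, d=(M4−M3)/(6·2)=-16793/14304, b=Δ3−h3·(2M3+M4)/6=-3127/3576
seg 4: a=1, c=M4/2=-6577/2384, d=(M5−M4)/(6·2)=6577/14304, b=Δ4−h4·(2M4+M5)/6=3895/1788
t_q=23/4 → seg 2, τ=3/4; S=-2+-5303/1788·τ+-2615/1192·τ²+7723/3576·τ³=-346905/76288

  seg 0: a=3 b=-7231/3576 c=0 d=821/10728
  seg 1: a=-1 b=79/1788 c=821/1192 d=-859/1788
  seg 2: a=-2 b=-5303/1788 c=-2615/1192 d=7723/3576
  seg 3: a=-5 b=-3127/3576 c=1277/298 d=-16793/14304
  seg 4: a=1 b=3895/1788 c=-6577/2384 d=6577/14304
S(23/4) = -346905/76288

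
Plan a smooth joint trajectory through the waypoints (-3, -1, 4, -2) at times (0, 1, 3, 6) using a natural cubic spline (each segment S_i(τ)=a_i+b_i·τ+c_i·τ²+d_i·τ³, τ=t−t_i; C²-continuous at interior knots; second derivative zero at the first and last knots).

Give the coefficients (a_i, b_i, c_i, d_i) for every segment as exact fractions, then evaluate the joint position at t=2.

  seg 0: a=-3 b=7/4 c=0 d=1/4
  seg 1: a=-1 b=5/2 c=3/4 d=-3/8
  seg 2: a=4 b=1 c=-3/2 d=1/6
S(2) = 15/8

Δ: Δ0=2, Δ1=5/2, Δ2=-2
row 1: diag=6, rhs=3; c'=1/3, d'=1/2
row 2: denom=10−2·1/3=28/3; d'=(-27−2·1/2)/(28/3)=-3
back: M2=-3
back: M1=1/2−1/3·-3=3/2
M: M0=0, M1=3/2, M2=-3, M3=0
seg 0: a=-3, c=M0/2=0, d=(M1−M0)/(6·1)=1/4, b=Δ0−h0·(2M0+M1)/6=7/4
seg 1: a=-1, c=M1/2=3/4, d=(M2−M1)/(6·2)=-3/8, b=Δ1−h1·(2M1+M2)/6=5/2
seg 2: a=4, c=M2/2=-3/2, d=(M3−M2)/(6·3)=1/6, b=Δ2−h2·(2M2+M3)/6=1
t_q=2 → seg 1, τ=1; S=-1+5/2·τ+3/4·τ²+-3/8·τ³=15/8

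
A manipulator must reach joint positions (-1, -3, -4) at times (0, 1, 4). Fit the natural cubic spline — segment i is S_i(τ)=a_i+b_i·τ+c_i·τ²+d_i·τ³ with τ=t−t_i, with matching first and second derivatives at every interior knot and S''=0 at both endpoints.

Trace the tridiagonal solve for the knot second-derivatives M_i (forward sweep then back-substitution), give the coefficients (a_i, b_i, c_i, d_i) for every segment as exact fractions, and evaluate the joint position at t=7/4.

  seg 0: a=-1 b=-53/24 c=0 d=5/24
  seg 1: a=-3 b=-19/12 c=5/8 d=-5/72
S(7/4) = -1979/512

Δ: Δ0=-2, Δ1=-1/3
row 1: diag=8, rhs=10; c'=3/8, d'=5/4
back: M1=5/4
M: M0=0, M1=5/4, M2=0
seg 0: a=-1, c=M0/2=0, d=(M1−M0)/(6·1)=5/24, b=Δ0−h0·(2M0+M1)/6=-53/24
seg 1: a=-3, c=M1/2=5/8, d=(M2−M1)/(6·3)=-5/72, b=Δ1−h1·(2M1+M2)/6=-19/12
t_q=7/4 → seg 1, τ=3/4; S=-3+-19/12·τ+5/8·τ²+-5/72·τ³=-1979/512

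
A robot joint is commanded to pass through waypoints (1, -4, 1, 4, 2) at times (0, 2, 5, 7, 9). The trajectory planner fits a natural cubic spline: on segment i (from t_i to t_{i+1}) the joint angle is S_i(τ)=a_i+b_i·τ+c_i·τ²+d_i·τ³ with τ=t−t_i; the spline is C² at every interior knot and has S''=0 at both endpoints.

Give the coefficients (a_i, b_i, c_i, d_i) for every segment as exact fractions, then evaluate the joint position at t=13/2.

Δ: Δ0=-5/2, Δ1=5/3, Δ2=3/2, Δ3=-1
row 1: diag=10, rhs=25; c'=3/10, d'=5/2
row 2: denom=10−3·3/10=91/10; d'=(-1−3·5/2)/(91/10)=-85/91
row 3: denom=8−2·20/91=688/91; d'=(-15−2·-85/91)/(688/91)=-1195/688
back: M3=-1195/688
back: M2=-85/91−20/91·-1195/688=-95/172
back: M1=5/2−3/10·-95/172=917/344
M: M0=0, M1=917/344, M2=-95/172, M3=-1195/688, M4=0
seg 0: a=1, c=M0/2=0, d=(M1−M0)/(6·2)=917/4128, b=Δ0−h0·(2M0+M1)/6=-3497/1032
seg 1: a=-4, c=M1/2=917/688, d=(M2−M1)/(6·3)=-123/688, b=Δ1−h1·(2M1+M2)/6=-373/516
seg 2: a=1, c=M2/2=-95/344, d=(M3−M2)/(6·2)=-815/8256, b=Δ2−h2·(2M2+M3)/6=5051/2064
seg 3: a=4, c=M3/2=-1195/1376, d=(M4−M3)/(6·2)=1195/8256, b=Δ3−h3·(2M3+M4)/6=163/1032
t_q=13/2 → seg 2, τ=3/2; S=1+5051/2064·τ+-95/344·τ²+-815/8256·τ³=81817/22016

  seg 0: a=1 b=-3497/1032 c=0 d=917/4128
  seg 1: a=-4 b=-373/516 c=917/688 d=-123/688
  seg 2: a=1 b=5051/2064 c=-95/344 d=-815/8256
  seg 3: a=4 b=163/1032 c=-1195/1376 d=1195/8256
S(13/2) = 81817/22016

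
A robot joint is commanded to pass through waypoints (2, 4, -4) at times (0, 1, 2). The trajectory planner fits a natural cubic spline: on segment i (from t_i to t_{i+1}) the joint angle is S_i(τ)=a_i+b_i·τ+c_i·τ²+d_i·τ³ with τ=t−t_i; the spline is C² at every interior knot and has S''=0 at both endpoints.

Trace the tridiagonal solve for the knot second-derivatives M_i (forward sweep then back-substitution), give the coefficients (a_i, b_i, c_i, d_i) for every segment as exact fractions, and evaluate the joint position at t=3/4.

  seg 0: a=2 b=9/2 c=0 d=-5/2
  seg 1: a=4 b=-3 c=-15/2 d=5/2
S(3/4) = 553/128

Δ: Δ0=2, Δ1=-8
row 1: diag=4, rhs=-60; c'=1/4, d'=-15
back: M1=-15
M: M0=0, M1=-15, M2=0
seg 0: a=2, c=M0/2=0, d=(M1−M0)/(6·1)=-5/2, b=Δ0−h0·(2M0+M1)/6=9/2
seg 1: a=4, c=M1/2=-15/2, d=(M2−M1)/(6·1)=5/2, b=Δ1−h1·(2M1+M2)/6=-3
t_q=3/4 → seg 0, τ=3/4; S=2+9/2·τ+0·τ²+-5/2·τ³=553/128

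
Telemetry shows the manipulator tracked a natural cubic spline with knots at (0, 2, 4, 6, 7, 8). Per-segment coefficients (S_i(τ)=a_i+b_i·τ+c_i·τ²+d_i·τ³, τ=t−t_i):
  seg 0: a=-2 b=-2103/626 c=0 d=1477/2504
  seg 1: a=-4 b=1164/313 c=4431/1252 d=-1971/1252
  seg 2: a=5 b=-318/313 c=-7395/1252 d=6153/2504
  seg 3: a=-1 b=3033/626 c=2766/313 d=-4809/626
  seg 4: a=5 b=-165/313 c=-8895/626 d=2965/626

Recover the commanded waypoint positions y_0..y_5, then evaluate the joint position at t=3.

y_0 = S_0(0) = a_0 = -2
y_1 = S_1(0) = a_1 = -4
y_2 = S_2(0) = a_2 = 5
y_3 = S_3(0) = a_3 = -1
y_4 = S_4(0) = a_4 = 5
y_5 = S_4(1) = -5
t_q=3 is in segment 1 (τ=1); S_1(τ)=527/313

y_0=-2 y_1=-4 y_2=5 y_3=-1 y_4=5 y_5=-5
S(3) = 527/313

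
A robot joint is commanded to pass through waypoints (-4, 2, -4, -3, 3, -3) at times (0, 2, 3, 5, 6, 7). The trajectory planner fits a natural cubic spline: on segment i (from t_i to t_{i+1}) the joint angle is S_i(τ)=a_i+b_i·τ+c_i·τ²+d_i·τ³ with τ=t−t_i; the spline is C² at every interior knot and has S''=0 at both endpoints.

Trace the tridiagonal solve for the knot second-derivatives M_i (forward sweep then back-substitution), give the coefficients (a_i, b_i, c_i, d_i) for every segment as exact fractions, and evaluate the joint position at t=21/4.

Δ: Δ0=3, Δ1=-6, Δ2=1/2, Δ3=6, Δ4=-6
row 1: diag=6, rhs=-54; c'=1/6, d'=-9
row 2: denom=6−1·1/6=35/6; d'=(39−1·-9)/(35/6)=288/35
row 3: denom=6−2·12/35=186/35; d'=(33−2·288/35)/(186/35)=193/62
row 4: denom=4−1·35/186=709/186; d'=(-72−1·193/62)/(709/186)=-13971/709
back: M4=-13971/709
back: M3=193/62−35/186·-13971/709=4836/709
back: M2=288/35−12/35·4836/709=4176/709
back: M1=-9−1/6·4176/709=-7077/709
M: M0=0, M1=-7077/709, M2=4176/709, M3=4836/709, M4=-13971/709, M5=0
seg 0: a=-4, c=M0/2=0, d=(M1−M0)/(6·2)=-2359/2836, b=Δ0−h0·(2M0+M1)/6=4486/709
seg 1: a=2, c=M1/2=-7077/1418, d=(M2−M1)/(6·1)=3751/1418, b=Δ1−h1·(2M1+M2)/6=-2591/709
seg 2: a=-4, c=M2/2=2088/709, d=(M3−M2)/(6·2)=55/709, b=Δ2−h2·(2M2+M3)/6=-8083/1418
seg 3: a=-3, c=M3/2=2418/709, d=(M4−M3)/(6·1)=-6269/1418, b=Δ3−h3·(2M3+M4)/6=9941/1418
seg 4: a=3, c=M4/2=-13971/1418, d=(M5−M4)/(6·1)=4657/1418, b=Δ4−h4·(2M4+M5)/6=403/709
t_q=21/4 → seg 3, τ=1/4; S=-3+9941/1418·τ+2418/709·τ²+-6269/1418·τ³=-100125/90752

  seg 0: a=-4 b=4486/709 c=0 d=-2359/2836
  seg 1: a=2 b=-2591/709 c=-7077/1418 d=3751/1418
  seg 2: a=-4 b=-8083/1418 c=2088/709 d=55/709
  seg 3: a=-3 b=9941/1418 c=2418/709 d=-6269/1418
  seg 4: a=3 b=403/709 c=-13971/1418 d=4657/1418
S(21/4) = -100125/90752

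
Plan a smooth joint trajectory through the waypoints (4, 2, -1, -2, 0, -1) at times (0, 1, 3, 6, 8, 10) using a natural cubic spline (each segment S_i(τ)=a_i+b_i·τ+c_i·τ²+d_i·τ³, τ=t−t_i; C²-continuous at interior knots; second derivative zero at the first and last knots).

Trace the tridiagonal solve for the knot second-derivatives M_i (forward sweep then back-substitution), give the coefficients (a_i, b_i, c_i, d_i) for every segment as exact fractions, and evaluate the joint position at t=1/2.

  seg 0: a=4 b=-11845/5736 c=0 d=373/5736
  seg 1: a=2 b=-5363/2868 c=373/1912 d=-29/5736
  seg 2: a=-1 b=-3299/2868 c=315/1912 d=617/17208
  seg 3: a=-2 b=4625/5736 c=233/478 d=-4481/22944
  seg 4: a=0 b=1183/2868 c=-2617/3824 d=2617/22944
S(1/2) = 45515/15296

Δ: Δ0=-2, Δ1=-3/2, Δ2=-1/3, Δ3=1, Δ4=-1/2
row 1: diag=6, rhs=3; c'=1/3, d'=1/2
row 2: denom=10−2·1/3=28/3; d'=(7−2·1/2)/(28/3)=9/14
row 3: denom=10−3·9/28=253/28; d'=(8−3·9/14)/(253/28)=170/253
row 4: denom=8−2·56/253=1912/253; d'=(-9−2·170/253)/(1912/253)=-2617/1912
back: M4=-2617/1912
back: M3=170/253−56/253·-2617/1912=233/239
back: M2=9/14−9/28·233/239=315/956
back: M1=1/2−1/3·315/956=373/956
M: M0=0, M1=373/956, M2=315/956, M3=233/239, M4=-2617/1912, M5=0
seg 0: a=4, c=M0/2=0, d=(M1−M0)/(6·1)=373/5736, b=Δ0−h0·(2M0+M1)/6=-11845/5736
seg 1: a=2, c=M1/2=373/1912, d=(M2−M1)/(6·2)=-29/5736, b=Δ1−h1·(2M1+M2)/6=-5363/2868
seg 2: a=-1, c=M2/2=315/1912, d=(M3−M2)/(6·3)=617/17208, b=Δ2−h2·(2M2+M3)/6=-3299/2868
seg 3: a=-2, c=M3/2=233/478, d=(M4−M3)/(6·2)=-4481/22944, b=Δ3−h3·(2M3+M4)/6=4625/5736
seg 4: a=0, c=M4/2=-2617/3824, d=(M5−M4)/(6·2)=2617/22944, b=Δ4−h4·(2M4+M5)/6=1183/2868
t_q=1/2 → seg 0, τ=1/2; S=4+-11845/5736·τ+0·τ²+373/5736·τ³=45515/15296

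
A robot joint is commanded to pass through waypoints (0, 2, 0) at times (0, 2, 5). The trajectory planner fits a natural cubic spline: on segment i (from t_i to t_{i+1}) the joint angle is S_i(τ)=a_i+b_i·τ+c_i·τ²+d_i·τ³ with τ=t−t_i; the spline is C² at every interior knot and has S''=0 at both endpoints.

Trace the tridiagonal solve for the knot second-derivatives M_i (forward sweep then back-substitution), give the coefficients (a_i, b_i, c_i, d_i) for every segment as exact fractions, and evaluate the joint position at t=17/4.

  seg 0: a=0 b=4/3 c=0 d=-1/12
  seg 1: a=2 b=1/3 c=-1/2 d=1/18
S(17/4) = 109/128

Δ: Δ0=1, Δ1=-2/3
row 1: diag=10, rhs=-10; c'=3/10, d'=-1
back: M1=-1
M: M0=0, M1=-1, M2=0
seg 0: a=0, c=M0/2=0, d=(M1−M0)/(6·2)=-1/12, b=Δ0−h0·(2M0+M1)/6=4/3
seg 1: a=2, c=M1/2=-1/2, d=(M2−M1)/(6·3)=1/18, b=Δ1−h1·(2M1+M2)/6=1/3
t_q=17/4 → seg 1, τ=9/4; S=2+1/3·τ+-1/2·τ²+1/18·τ³=109/128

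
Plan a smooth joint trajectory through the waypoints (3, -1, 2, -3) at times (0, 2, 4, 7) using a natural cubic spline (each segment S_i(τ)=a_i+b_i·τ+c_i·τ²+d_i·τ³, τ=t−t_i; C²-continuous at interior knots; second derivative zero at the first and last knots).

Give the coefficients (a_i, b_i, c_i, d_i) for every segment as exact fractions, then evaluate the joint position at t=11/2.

Δ: Δ0=-2, Δ1=3/2, Δ2=-5/3
row 1: diag=8, rhs=21; c'=1/4, d'=21/8
row 2: denom=10−2·1/4=19/2; d'=(-19−2·21/8)/(19/2)=-97/38
back: M2=-97/38
back: M1=21/8−1/4·-97/38=62/19
M: M0=0, M1=62/19, M2=-97/38, M3=0
seg 0: a=3, c=M0/2=0, d=(M1−M0)/(6·2)=31/114, b=Δ0−h0·(2M0+M1)/6=-176/57
seg 1: a=-1, c=M1/2=31/19, d=(M2−M1)/(6·2)=-221/456, b=Δ1−h1·(2M1+M2)/6=10/57
seg 2: a=2, c=M2/2=-97/76, d=(M3−M2)/(6·3)=97/684, b=Δ2−h2·(2M2+M3)/6=101/114
t_q=11/2 → seg 2, τ=3/2; S=2+101/114·τ+-97/76·τ²+97/684·τ³=569/608

  seg 0: a=3 b=-176/57 c=0 d=31/114
  seg 1: a=-1 b=10/57 c=31/19 d=-221/456
  seg 2: a=2 b=101/114 c=-97/76 d=97/684
S(11/2) = 569/608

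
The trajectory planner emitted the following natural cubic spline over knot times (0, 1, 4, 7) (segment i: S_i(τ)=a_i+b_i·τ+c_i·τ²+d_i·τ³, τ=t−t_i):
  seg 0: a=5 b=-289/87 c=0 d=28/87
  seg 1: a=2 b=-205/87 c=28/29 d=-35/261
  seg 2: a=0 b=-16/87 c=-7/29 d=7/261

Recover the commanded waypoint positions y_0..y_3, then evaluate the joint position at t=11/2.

y_0 = S_0(0) = a_0 = 5
y_1 = S_1(0) = a_1 = 2
y_2 = S_2(0) = a_2 = 0
y_3 = S_2(3) = -2
t_q=11/2 is in segment 2 (τ=3/2); S_2(τ)=-169/232

y_0=5 y_1=2 y_2=0 y_3=-2
S(11/2) = -169/232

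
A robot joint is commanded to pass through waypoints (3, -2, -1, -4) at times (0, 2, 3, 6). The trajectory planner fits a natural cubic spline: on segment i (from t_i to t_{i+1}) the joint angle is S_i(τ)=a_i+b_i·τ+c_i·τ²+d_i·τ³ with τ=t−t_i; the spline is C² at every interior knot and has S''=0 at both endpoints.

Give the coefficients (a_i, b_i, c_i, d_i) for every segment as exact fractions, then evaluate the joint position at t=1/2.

  seg 0: a=3 b=-355/94 c=0 d=15/47
  seg 1: a=-2 b=5/94 c=90/47 d=-91/94
  seg 2: a=-1 b=46/47 c=-93/94 d=31/282
S(1/2) = 433/376

Δ: Δ0=-5/2, Δ1=1, Δ2=-1
row 1: diag=6, rhs=21; c'=1/6, d'=7/2
row 2: denom=8−1·1/6=47/6; d'=(-12−1·7/2)/(47/6)=-93/47
back: M2=-93/47
back: M1=7/2−1/6·-93/47=180/47
M: M0=0, M1=180/47, M2=-93/47, M3=0
seg 0: a=3, c=M0/2=0, d=(M1−M0)/(6·2)=15/47, b=Δ0−h0·(2M0+M1)/6=-355/94
seg 1: a=-2, c=M1/2=90/47, d=(M2−M1)/(6·1)=-91/94, b=Δ1−h1·(2M1+M2)/6=5/94
seg 2: a=-1, c=M2/2=-93/94, d=(M3−M2)/(6·3)=31/282, b=Δ2−h2·(2M2+M3)/6=46/47
t_q=1/2 → seg 0, τ=1/2; S=3+-355/94·τ+0·τ²+15/47·τ³=433/376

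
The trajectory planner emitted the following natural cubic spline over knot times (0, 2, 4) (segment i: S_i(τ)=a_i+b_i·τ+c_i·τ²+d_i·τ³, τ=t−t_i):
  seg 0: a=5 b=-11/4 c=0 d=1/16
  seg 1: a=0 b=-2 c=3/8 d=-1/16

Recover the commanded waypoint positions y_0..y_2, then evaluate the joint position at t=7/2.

y_0 = S_0(0) = a_0 = 5
y_1 = S_1(0) = a_1 = 0
y_2 = S_1(2) = -3
t_q=7/2 is in segment 1 (τ=3/2); S_1(τ)=-303/128

y_0=5 y_1=0 y_2=-3
S(7/2) = -303/128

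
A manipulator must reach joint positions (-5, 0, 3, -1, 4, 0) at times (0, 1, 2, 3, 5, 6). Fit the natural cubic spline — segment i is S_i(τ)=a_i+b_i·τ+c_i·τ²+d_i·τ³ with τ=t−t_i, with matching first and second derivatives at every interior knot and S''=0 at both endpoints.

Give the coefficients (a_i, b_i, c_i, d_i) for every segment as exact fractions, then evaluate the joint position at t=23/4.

Δ: Δ0=5, Δ1=3, Δ2=-4, Δ3=5/2, Δ4=-4
row 1: diag=4, rhs=-12; c'=1/4, d'=-3
row 2: denom=4−1·1/4=15/4; d'=(-42−1·-3)/(15/4)=-52/5
row 3: denom=6−1·4/15=86/15; d'=(39−1·-52/5)/(86/15)=741/86
row 4: denom=6−2·15/43=228/43; d'=(-39−2·741/86)/(228/43)=-403/38
back: M4=-403/38
back: M3=741/86−15/43·-403/38=234/19
back: M2=-52/5−4/15·234/19=-260/19
back: M1=-3−1/4·-260/19=8/19
M: M0=0, M1=8/19, M2=-260/19, M3=234/19, M4=-403/38, M5=0
seg 0: a=-5, c=M0/2=0, d=(M1−M0)/(6·1)=4/57, b=Δ0−h0·(2M0+M1)/6=281/57
seg 1: a=0, c=M1/2=4/19, d=(M2−M1)/(6·1)=-134/57, b=Δ1−h1·(2M1+M2)/6=293/57
seg 2: a=3, c=M2/2=-130/19, d=(M3−M2)/(6·1)=13/3, b=Δ2−h2·(2M2+M3)/6=-85/57
seg 3: a=-1, c=M3/2=117/19, d=(M4−M3)/(6·2)=-871/456, b=Δ3−h3·(2M3+M4)/6=-124/57
seg 4: a=4, c=M4/2=-403/76, d=(M5−M4)/(6·1)=403/228, b=Δ4−h4·(2M4+M5)/6=-53/114
t_q=23/4 → seg 4, τ=3/4; S=4+-53/114·τ+-403/76·τ²+403/228·τ³=6879/4864

  seg 0: a=-5 b=281/57 c=0 d=4/57
  seg 1: a=0 b=293/57 c=4/19 d=-134/57
  seg 2: a=3 b=-85/57 c=-130/19 d=13/3
  seg 3: a=-1 b=-124/57 c=117/19 d=-871/456
  seg 4: a=4 b=-53/114 c=-403/76 d=403/228
S(23/4) = 6879/4864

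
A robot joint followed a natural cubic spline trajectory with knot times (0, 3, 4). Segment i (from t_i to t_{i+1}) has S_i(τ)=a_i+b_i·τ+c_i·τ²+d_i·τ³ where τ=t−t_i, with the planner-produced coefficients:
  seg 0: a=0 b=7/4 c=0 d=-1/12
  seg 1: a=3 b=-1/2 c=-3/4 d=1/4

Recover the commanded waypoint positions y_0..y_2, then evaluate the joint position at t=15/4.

y_0 = S_0(0) = a_0 = 0
y_1 = S_1(0) = a_1 = 3
y_2 = S_1(1) = 2
t_q=15/4 is in segment 1 (τ=3/4); S_1(τ)=591/256

y_0=0 y_1=3 y_2=2
S(15/4) = 591/256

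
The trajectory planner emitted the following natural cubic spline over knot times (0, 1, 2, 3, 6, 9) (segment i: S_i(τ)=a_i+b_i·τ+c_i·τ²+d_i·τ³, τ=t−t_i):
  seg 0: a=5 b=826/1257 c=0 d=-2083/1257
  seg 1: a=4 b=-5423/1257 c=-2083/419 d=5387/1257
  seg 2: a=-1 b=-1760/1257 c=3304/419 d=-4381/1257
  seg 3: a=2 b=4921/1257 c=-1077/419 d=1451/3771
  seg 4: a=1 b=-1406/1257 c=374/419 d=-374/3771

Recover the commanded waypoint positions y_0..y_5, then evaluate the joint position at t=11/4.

y_0 = S_0(0) = a_0 = 5
y_1 = S_1(0) = a_1 = 4
y_2 = S_2(0) = a_2 = -1
y_3 = S_3(0) = a_3 = 2
y_4 = S_4(0) = a_4 = 1
y_5 = S_4(3) = 3
t_q=11/4 is in segment 2 (τ=3/4); S_2(τ)=24539/26816

y_0=5 y_1=4 y_2=-1 y_3=2 y_4=1 y_5=3
S(11/4) = 24539/26816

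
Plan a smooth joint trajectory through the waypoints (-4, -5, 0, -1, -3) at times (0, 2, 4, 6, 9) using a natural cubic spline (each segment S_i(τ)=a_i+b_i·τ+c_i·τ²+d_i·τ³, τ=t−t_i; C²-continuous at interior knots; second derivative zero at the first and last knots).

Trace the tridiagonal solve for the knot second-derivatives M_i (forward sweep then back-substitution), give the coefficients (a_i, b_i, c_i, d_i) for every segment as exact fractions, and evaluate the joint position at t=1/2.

Δ: Δ0=-1/2, Δ1=5/2, Δ2=-1/2, Δ3=-2/3
row 1: diag=8, rhs=18; c'=1/4, d'=9/4
row 2: denom=8−2·1/4=15/2; d'=(-18−2·9/4)/(15/2)=-3
row 3: denom=10−2·4/15=142/15; d'=(-1−2·-3)/(142/15)=75/142
back: M3=75/142
back: M2=-3−4/15·75/142=-223/71
back: M1=9/4−1/4·-223/71=431/142
M: M0=0, M1=431/142, M2=-223/71, M3=75/142, M4=0
seg 0: a=-4, c=M0/2=0, d=(M1−M0)/(6·2)=431/1704, b=Δ0−h0·(2M0+M1)/6=-322/213
seg 1: a=-5, c=M1/2=431/284, d=(M2−M1)/(6·2)=-877/1704, b=Δ1−h1·(2M1+M2)/6=649/426
seg 2: a=0, c=M2/2=-223/142, d=(M3−M2)/(6·2)=521/1704, b=Δ2−h2·(2M2+M3)/6=302/213
seg 3: a=-1, c=M3/2=75/284, d=(M4−M3)/(6·3)=-25/852, b=Δ3−h3·(2M3+M4)/6=-509/426
t_q=1/2 → seg 0, τ=1/2; S=-4+-322/213·τ+0·τ²+431/1704·τ³=-21467/4544

  seg 0: a=-4 b=-322/213 c=0 d=431/1704
  seg 1: a=-5 b=649/426 c=431/284 d=-877/1704
  seg 2: a=0 b=302/213 c=-223/142 d=521/1704
  seg 3: a=-1 b=-509/426 c=75/284 d=-25/852
S(1/2) = -21467/4544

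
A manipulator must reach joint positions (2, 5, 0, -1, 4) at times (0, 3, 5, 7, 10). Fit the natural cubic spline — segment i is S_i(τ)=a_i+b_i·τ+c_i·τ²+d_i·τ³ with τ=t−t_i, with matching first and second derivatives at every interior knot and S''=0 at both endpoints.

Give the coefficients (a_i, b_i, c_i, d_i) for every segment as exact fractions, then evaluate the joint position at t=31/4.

Δ: Δ0=1, Δ1=-5/2, Δ2=-1/2, Δ3=5/3
row 1: diag=10, rhs=-21; c'=1/5, d'=-21/10
row 2: denom=8−2·1/5=38/5; d'=(12−2·-21/10)/(38/5)=81/38
row 3: denom=10−2·5/19=180/19; d'=(13−2·81/38)/(180/19)=83/90
back: M3=83/90
back: M2=81/38−5/19·83/90=17/9
back: M1=-21/10−1/5·17/9=-223/90
M: M0=0, M1=-223/90, M2=17/9, M3=83/90, M4=0
seg 0: a=2, c=M0/2=0, d=(M1−M0)/(6·3)=-223/1620, b=Δ0−h0·(2M0+M1)/6=403/180
seg 1: a=5, c=M1/2=-223/180, d=(M2−M1)/(6·2)=131/360, b=Δ1−h1·(2M1+M2)/6=-133/90
seg 2: a=0, c=M2/2=17/18, d=(M3−M2)/(6·2)=-29/360, b=Δ2−h2·(2M2+M3)/6=-31/15
seg 3: a=-1, c=M3/2=83/180, d=(M4−M3)/(6·3)=-83/1620, b=Δ3−h3·(2M3+M4)/6=67/90
t_q=31/4 → seg 3, τ=3/4; S=-1+67/90·τ+83/180·τ²+-83/1620·τ³=-261/1280

  seg 0: a=2 b=403/180 c=0 d=-223/1620
  seg 1: a=5 b=-133/90 c=-223/180 d=131/360
  seg 2: a=0 b=-31/15 c=17/18 d=-29/360
  seg 3: a=-1 b=67/90 c=83/180 d=-83/1620
S(31/4) = -261/1280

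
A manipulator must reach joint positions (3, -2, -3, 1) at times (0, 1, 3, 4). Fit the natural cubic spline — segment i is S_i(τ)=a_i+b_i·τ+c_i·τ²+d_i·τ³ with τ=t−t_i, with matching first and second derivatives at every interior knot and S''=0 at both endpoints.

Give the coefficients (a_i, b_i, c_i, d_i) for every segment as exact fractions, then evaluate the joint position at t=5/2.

  seg 0: a=3 b=-89/16 c=0 d=9/16
  seg 1: a=-2 b=-31/8 c=27/16 d=0
  seg 2: a=-3 b=23/8 c=27/16 d=-9/16
S(5/2) = -257/64

Δ: Δ0=-5, Δ1=-1/2, Δ2=4
row 1: diag=6, rhs=27; c'=1/3, d'=9/2
row 2: denom=6−2·1/3=16/3; d'=(27−2·9/2)/(16/3)=27/8
back: M2=27/8
back: M1=9/2−1/3·27/8=27/8
M: M0=0, M1=27/8, M2=27/8, M3=0
seg 0: a=3, c=M0/2=0, d=(M1−M0)/(6·1)=9/16, b=Δ0−h0·(2M0+M1)/6=-89/16
seg 1: a=-2, c=M1/2=27/16, d=(M2−M1)/(6·2)=0, b=Δ1−h1·(2M1+M2)/6=-31/8
seg 2: a=-3, c=M2/2=27/16, d=(M3−M2)/(6·1)=-9/16, b=Δ2−h2·(2M2+M3)/6=23/8
t_q=5/2 → seg 1, τ=3/2; S=-2+-31/8·τ+27/16·τ²+0·τ³=-257/64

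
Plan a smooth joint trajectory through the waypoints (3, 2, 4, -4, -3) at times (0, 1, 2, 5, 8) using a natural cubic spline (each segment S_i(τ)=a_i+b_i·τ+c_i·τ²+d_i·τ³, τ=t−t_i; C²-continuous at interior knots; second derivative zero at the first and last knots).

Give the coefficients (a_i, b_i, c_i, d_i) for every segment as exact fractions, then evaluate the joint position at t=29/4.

Δ: Δ0=-1, Δ1=2, Δ2=-8/3, Δ3=1/3
row 1: diag=4, rhs=18; c'=1/4, d'=9/2
row 2: denom=8−1·1/4=31/4; d'=(-28−1·9/2)/(31/4)=-130/31
row 3: denom=12−3·12/31=336/31; d'=(18−3·-130/31)/(336/31)=79/28
back: M3=79/28
back: M2=-130/31−12/31·79/28=-37/7
back: M1=9/2−1/4·-37/7=163/28
M: M0=0, M1=163/28, M2=-37/7, M3=79/28, M4=0
seg 0: a=3, c=M0/2=0, d=(M1−M0)/(6·1)=163/168, b=Δ0−h0·(2M0+M1)/6=-331/168
seg 1: a=2, c=M1/2=163/56, d=(M2−M1)/(6·1)=-311/168, b=Δ1−h1·(2M1+M2)/6=79/84
seg 2: a=4, c=M2/2=-37/14, d=(M3−M2)/(6·3)=227/504, b=Δ2−h2·(2M2+M3)/6=29/24
seg 3: a=-4, c=M3/2=79/56, d=(M4−M3)/(6·3)=-79/504, b=Δ3−h3·(2M3+M4)/6=-209/84
t_q=29/4 → seg 3, τ=9/4; S=-4+-209/84·τ+79/56·τ²+-79/504·τ³=-15203/3584

  seg 0: a=3 b=-331/168 c=0 d=163/168
  seg 1: a=2 b=79/84 c=163/56 d=-311/168
  seg 2: a=4 b=29/24 c=-37/14 d=227/504
  seg 3: a=-4 b=-209/84 c=79/56 d=-79/504
S(29/4) = -15203/3584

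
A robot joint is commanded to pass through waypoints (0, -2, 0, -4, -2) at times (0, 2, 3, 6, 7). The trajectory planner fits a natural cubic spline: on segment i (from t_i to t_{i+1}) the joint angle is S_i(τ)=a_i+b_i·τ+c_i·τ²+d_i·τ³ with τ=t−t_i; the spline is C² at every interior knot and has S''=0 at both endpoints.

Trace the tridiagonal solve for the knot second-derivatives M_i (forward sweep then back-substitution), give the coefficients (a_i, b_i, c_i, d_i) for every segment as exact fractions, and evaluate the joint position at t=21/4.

  seg 0: a=0 b=-1088/483 c=0 d=605/1932
  seg 1: a=-2 b=727/483 c=605/322 d=-191/138
  seg 2: a=0 b=1073/966 c=-366/161 d=1409/2898
  seg 3: a=-4 b=289/483 c=677/322 d=-677/966
S(21/4) = -71535/20608

Δ: Δ0=-1, Δ1=2, Δ2=-4/3, Δ3=2
row 1: diag=6, rhs=18; c'=1/6, d'=3
row 2: denom=8−1·1/6=47/6; d'=(-20−1·3)/(47/6)=-138/47
row 3: denom=8−3·18/47=322/47; d'=(20−3·-138/47)/(322/47)=677/161
back: M3=677/161
back: M2=-138/47−18/47·677/161=-732/161
back: M1=3−1/6·-732/161=605/161
M: M0=0, M1=605/161, M2=-732/161, M3=677/161, M4=0
seg 0: a=0, c=M0/2=0, d=(M1−M0)/(6·2)=605/1932, b=Δ0−h0·(2M0+M1)/6=-1088/483
seg 1: a=-2, c=M1/2=605/322, d=(M2−M1)/(6·1)=-191/138, b=Δ1−h1·(2M1+M2)/6=727/483
seg 2: a=0, c=M2/2=-366/161, d=(M3−M2)/(6·3)=1409/2898, b=Δ2−h2·(2M2+M3)/6=1073/966
seg 3: a=-4, c=M3/2=677/322, d=(M4−M3)/(6·1)=-677/966, b=Δ3−h3·(2M3+M4)/6=289/483
t_q=21/4 → seg 2, τ=9/4; S=0+1073/966·τ+-366/161·τ²+1409/2898·τ³=-71535/20608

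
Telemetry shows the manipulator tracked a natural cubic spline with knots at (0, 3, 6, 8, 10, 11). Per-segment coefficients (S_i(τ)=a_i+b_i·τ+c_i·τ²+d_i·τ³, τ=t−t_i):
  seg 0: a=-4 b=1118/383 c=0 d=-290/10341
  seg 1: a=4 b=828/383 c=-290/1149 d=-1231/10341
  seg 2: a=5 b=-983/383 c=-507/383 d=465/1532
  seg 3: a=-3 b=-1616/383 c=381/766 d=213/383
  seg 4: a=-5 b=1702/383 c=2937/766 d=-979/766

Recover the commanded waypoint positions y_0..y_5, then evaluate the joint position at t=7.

y_0 = S_0(0) = a_0 = -4
y_1 = S_1(0) = a_1 = 4
y_2 = S_2(0) = a_2 = 5
y_3 = S_3(0) = a_3 = -3
y_4 = S_4(0) = a_4 = -5
y_5 = S_4(1) = 2
t_q=7 is in segment 2 (τ=1); S_2(τ)=2165/1532

y_0=-4 y_1=4 y_2=5 y_3=-3 y_4=-5 y_5=2
S(7) = 2165/1532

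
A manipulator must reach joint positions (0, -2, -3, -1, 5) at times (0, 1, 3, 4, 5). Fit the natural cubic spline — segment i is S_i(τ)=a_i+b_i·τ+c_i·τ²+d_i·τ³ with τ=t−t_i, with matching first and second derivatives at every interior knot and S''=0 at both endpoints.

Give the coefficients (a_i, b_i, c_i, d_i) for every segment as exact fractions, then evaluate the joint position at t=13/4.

  seg 0: a=0 b=-533/244 c=0 d=45/244
  seg 1: a=-2 b=-199/122 c=135/244 d=3/488
  seg 2: a=-3 b=40/61 c=36/61 d=46/61
  seg 3: a=-1 b=250/61 c=174/61 d=-58/61
S(13/4) = -5441/1952

Δ: Δ0=-2, Δ1=-1/2, Δ2=2, Δ3=6
row 1: diag=6, rhs=9; c'=1/3, d'=3/2
row 2: denom=6−2·1/3=16/3; d'=(15−2·3/2)/(16/3)=9/4
row 3: denom=4−1·3/16=61/16; d'=(24−1·9/4)/(61/16)=348/61
back: M3=348/61
back: M2=9/4−3/16·348/61=72/61
back: M1=3/2−1/3·72/61=135/122
M: M0=0, M1=135/122, M2=72/61, M3=348/61, M4=0
seg 0: a=0, c=M0/2=0, d=(M1−M0)/(6·1)=45/244, b=Δ0−h0·(2M0+M1)/6=-533/244
seg 1: a=-2, c=M1/2=135/244, d=(M2−M1)/(6·2)=3/488, b=Δ1−h1·(2M1+M2)/6=-199/122
seg 2: a=-3, c=M2/2=36/61, d=(M3−M2)/(6·1)=46/61, b=Δ2−h2·(2M2+M3)/6=40/61
seg 3: a=-1, c=M3/2=174/61, d=(M4−M3)/(6·1)=-58/61, b=Δ3−h3·(2M3+M4)/6=250/61
t_q=13/4 → seg 2, τ=1/4; S=-3+40/61·τ+36/61·τ²+46/61·τ³=-5441/1952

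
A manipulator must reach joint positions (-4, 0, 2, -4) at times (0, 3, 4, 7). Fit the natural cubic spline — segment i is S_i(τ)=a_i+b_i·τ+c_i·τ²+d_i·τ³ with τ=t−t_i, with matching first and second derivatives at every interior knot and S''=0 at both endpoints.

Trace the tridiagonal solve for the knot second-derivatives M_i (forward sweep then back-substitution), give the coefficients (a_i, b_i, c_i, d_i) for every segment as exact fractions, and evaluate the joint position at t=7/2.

  seg 0: a=-4 b=8/9 c=0 d=4/81
  seg 1: a=0 b=20/9 c=4/9 d=-2/3
  seg 2: a=2 b=10/9 c=-14/9 d=14/81
S(7/2) = 41/36

Δ: Δ0=4/3, Δ1=2, Δ2=-2
row 1: diag=8, rhs=4; c'=1/8, d'=1/2
row 2: denom=8−1·1/8=63/8; d'=(-24−1·1/2)/(63/8)=-28/9
back: M2=-28/9
back: M1=1/2−1/8·-28/9=8/9
M: M0=0, M1=8/9, M2=-28/9, M3=0
seg 0: a=-4, c=M0/2=0, d=(M1−M0)/(6·3)=4/81, b=Δ0−h0·(2M0+M1)/6=8/9
seg 1: a=0, c=M1/2=4/9, d=(M2−M1)/(6·1)=-2/3, b=Δ1−h1·(2M1+M2)/6=20/9
seg 2: a=2, c=M2/2=-14/9, d=(M3−M2)/(6·3)=14/81, b=Δ2−h2·(2M2+M3)/6=10/9
t_q=7/2 → seg 1, τ=1/2; S=0+20/9·τ+4/9·τ²+-2/3·τ³=41/36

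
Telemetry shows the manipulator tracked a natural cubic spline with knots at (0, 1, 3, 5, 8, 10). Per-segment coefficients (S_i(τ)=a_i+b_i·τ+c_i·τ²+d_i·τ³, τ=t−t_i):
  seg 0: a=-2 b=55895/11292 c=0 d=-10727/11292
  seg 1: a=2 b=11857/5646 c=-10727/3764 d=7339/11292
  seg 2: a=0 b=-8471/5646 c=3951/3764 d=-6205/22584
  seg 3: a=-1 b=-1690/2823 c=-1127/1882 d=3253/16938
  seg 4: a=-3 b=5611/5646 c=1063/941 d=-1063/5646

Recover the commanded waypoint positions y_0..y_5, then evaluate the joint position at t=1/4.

y_0 = S_0(0) = a_0 = -2
y_1 = S_1(0) = a_1 = 2
y_2 = S_2(0) = a_2 = 0
y_3 = S_3(0) = a_3 = -1
y_4 = S_4(0) = a_4 = -3
y_5 = S_4(2) = 2
t_q=1/4 is in segment 0 (τ=1/4); S_0(τ)=-187261/240896

y_0=-2 y_1=2 y_2=0 y_3=-1 y_4=-3 y_5=2
S(1/4) = -187261/240896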